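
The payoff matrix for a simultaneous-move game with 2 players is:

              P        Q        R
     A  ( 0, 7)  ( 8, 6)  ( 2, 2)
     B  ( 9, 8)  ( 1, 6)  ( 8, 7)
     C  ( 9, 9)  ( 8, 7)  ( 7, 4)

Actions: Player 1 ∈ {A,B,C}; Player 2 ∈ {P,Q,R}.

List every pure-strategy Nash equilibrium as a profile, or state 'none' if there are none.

PSNE = {(B,P), (C,P)}

(A,P): not NE [P1→C gives 9>0]
(A,Q): not NE [P2→P gives 7>6]
(A,R): not NE [P1→B gives 8>2; P2→P gives 7>2]
(B,P): NE
(B,Q): not NE [P1→C gives 8>1; P2→P gives 8>6]
(B,R): not NE [P2→P gives 8>7]
(C,P): NE
(C,Q): not NE [P2→P gives 9>7]
(C,R): not NE [P1→B gives 8>7; P2→P gives 9>4]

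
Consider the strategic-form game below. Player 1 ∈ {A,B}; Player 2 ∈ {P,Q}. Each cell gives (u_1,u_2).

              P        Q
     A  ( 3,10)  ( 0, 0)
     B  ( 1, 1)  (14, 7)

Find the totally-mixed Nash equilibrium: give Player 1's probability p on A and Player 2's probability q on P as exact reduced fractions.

P1 mixes 3/8 on A; P2 mixes 7/8 on P

P1 indiff ⇒ q·3+(1-q)·0 = q·1+(1-q)·14 ⇒ q(2) = (1-q)(14) ⇒ q = 7/8
P2 indiff ⇒ p·10+(1-p)·1 = p·0+(1-p)·7 ⇒ p(10) = (1-p)(6) ⇒ p = 3/8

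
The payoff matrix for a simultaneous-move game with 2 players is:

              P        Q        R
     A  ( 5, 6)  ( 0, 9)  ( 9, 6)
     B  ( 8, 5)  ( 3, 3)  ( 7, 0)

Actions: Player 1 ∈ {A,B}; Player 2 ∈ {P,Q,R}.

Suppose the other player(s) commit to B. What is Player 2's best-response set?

u_2(P vs B) = 5
u_2(Q vs B) = 3
u_2(R vs B) = 0
max payoff 5 at {P}

BR_2 = {P}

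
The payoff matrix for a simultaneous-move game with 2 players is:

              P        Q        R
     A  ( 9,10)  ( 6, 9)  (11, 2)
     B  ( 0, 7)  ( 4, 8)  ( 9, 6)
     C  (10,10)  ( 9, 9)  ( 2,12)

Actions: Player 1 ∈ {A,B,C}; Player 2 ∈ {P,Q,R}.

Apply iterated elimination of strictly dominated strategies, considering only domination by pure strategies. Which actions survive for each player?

P1 drop B (A beats it: P:9>0 Q:6>4 R:11>9)
P2 drop Q (P beats it: A:10>9 C:10>9)
P1→{A,C} P2→{P,R}

Remaining: P1:{A,C} P2:{P,R}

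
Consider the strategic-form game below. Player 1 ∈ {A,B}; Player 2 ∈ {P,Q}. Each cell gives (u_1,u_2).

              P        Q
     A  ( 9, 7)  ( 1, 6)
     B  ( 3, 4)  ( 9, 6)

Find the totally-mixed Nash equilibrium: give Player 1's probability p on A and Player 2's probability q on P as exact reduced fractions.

P1 indiff ⇒ q·9+(1-q)·1 = q·3+(1-q)·9 ⇒ q(6) = (1-q)(8) ⇒ q = 4/7
P2 indiff ⇒ p·7+(1-p)·4 = p·6+(1-p)·6 ⇒ p(1) = (1-p)(2) ⇒ p = 2/3

P1 mixes 2/3 on A; P2 mixes 4/7 on P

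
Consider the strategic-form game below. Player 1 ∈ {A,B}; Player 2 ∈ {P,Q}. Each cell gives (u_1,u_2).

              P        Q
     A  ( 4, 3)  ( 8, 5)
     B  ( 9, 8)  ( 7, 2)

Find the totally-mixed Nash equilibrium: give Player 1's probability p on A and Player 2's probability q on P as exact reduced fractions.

P1 indiff ⇒ q·4+(1-q)·8 = q·9+(1-q)·7 ⇒ q(-5) = (1-q)(-1) ⇒ q = 1/6
P2 indiff ⇒ p·3+(1-p)·8 = p·5+(1-p)·2 ⇒ p(-2) = (1-p)(-6) ⇒ p = 3/4

p=3/4, q=1/6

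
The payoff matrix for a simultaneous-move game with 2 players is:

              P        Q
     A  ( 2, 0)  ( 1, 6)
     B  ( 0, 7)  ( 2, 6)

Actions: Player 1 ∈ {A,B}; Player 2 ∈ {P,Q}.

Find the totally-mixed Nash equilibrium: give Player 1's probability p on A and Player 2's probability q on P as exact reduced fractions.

P1 indiff ⇒ q·2+(1-q)·1 = q·0+(1-q)·2 ⇒ q(2) = (1-q)(1) ⇒ q = 1/3
P2 indiff ⇒ p·0+(1-p)·7 = p·6+(1-p)·6 ⇒ p(-6) = (1-p)(-1) ⇒ p = 1/7

(p,q) = (1/7, 1/3)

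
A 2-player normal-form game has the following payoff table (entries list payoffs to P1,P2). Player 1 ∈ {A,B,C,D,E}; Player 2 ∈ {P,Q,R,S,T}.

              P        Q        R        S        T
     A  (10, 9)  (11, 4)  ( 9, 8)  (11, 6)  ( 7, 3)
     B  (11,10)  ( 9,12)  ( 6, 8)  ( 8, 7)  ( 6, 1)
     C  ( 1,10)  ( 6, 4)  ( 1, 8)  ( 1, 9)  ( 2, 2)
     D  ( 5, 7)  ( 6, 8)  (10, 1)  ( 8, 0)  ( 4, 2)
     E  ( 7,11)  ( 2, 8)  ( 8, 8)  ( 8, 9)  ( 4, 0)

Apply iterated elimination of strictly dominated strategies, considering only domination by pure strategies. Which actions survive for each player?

P1 drop C (A beats it: P:10>1 Q:11>6 R:9>1 S:11>1 T:7>2)
P1 drop E (A beats it: P:10>7 Q:11>2 R:9>8 S:11>8 T:7>4)
P2 drop R (P beats it: A:9>8 B:10>8 D:7>1)
P1 drop D (A beats it: P:10>5 Q:11>6 S:11>8 T:7>4)
P2 drop S (P beats it: A:9>6 B:10>7)
P2 drop T (P beats it: A:9>3 B:10>1)
P1→{A,B} P2→{P,Q}

Remaining: P1:{A,B} P2:{P,Q}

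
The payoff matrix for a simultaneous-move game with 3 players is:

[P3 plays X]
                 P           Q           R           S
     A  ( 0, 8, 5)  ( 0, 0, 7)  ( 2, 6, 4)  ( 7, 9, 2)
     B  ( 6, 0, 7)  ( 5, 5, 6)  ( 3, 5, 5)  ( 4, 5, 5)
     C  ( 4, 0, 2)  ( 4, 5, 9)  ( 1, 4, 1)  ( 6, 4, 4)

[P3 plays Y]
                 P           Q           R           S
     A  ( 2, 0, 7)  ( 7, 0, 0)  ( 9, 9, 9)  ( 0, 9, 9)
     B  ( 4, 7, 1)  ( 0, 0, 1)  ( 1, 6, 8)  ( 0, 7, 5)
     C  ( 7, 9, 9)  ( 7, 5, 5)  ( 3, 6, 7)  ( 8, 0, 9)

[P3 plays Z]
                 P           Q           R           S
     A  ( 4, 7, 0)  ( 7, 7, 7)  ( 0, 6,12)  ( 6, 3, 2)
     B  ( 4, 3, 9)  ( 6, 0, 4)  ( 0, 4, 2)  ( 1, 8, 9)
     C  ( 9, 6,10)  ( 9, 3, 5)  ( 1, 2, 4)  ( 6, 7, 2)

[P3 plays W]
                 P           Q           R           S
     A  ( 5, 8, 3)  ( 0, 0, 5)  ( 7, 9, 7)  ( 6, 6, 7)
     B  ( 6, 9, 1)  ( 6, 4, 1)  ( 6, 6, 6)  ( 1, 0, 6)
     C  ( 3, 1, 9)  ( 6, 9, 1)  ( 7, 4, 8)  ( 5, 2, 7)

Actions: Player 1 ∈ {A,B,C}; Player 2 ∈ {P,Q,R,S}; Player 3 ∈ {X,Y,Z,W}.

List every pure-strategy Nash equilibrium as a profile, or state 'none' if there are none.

(A,P,X): not NE [P1→B gives 6>0; P2→S gives 9>8; P3→Y gives 7>5]
(A,P,Y): not NE [P1→C gives 7>2; P2→S gives 9>0]
(A,P,Z): not NE [P1→C gives 9>4; P3→Y gives 7>0]
(A,P,W): not NE [P1→B gives 6>5; P2→R gives 9>8; P3→Y gives 7>3]
(A,Q,X): not NE [P1→B gives 5>0; P2→S gives 9>0]
(A,Q,Y): not NE [P2→S gives 9>0; P3→Z gives 7>0]
(A,Q,Z): not NE [P1→C gives 9>7]
(A,Q,W): not NE [P1→C gives 6>0; P2→R gives 9>0; P3→Z gives 7>5]
(A,R,X): not NE [P1→B gives 3>2; P2→S gives 9>6; P3→Z gives 12>4]
(A,R,Y): not NE [P3→Z gives 12>9]
(A,R,Z): not NE [P1→C gives 1>0; P2→Q gives 7>6]
(A,R,W): not NE [P3→Z gives 12>7]
(A,S,X): not NE [P3→Y gives 9>2]
(A,S,Y): not NE [P1→C gives 8>0]
(A,S,Z): not NE [P2→Q gives 7>3; P3→Y gives 9>2]
(A,S,W): not NE [P2→R gives 9>6; P3→Y gives 9>7]
(B,P,X): not NE [P2→S gives 5>0; P3→Z gives 9>7]
(B,P,Y): not NE [P1→C gives 7>4; P3→Z gives 9>1]
(B,P,Z): not NE [P1→C gives 9>4; P2→S gives 8>3]
(B,P,W): not NE [P3→Z gives 9>1]
(B,Q,X): NE
(B,Q,Y): not NE [P1→C gives 7>0; P2→S gives 7>0; P3→X gives 6>1]
(B,Q,Z): not NE [P1→C gives 9>6; P2→S gives 8>0; P3→X gives 6>4]
(B,Q,W): not NE [P2→P gives 9>4; P3→X gives 6>1]
(B,R,X): not NE [P3→Y gives 8>5]
(B,R,Y): not NE [P1→A gives 9>1; P2→S gives 7>6]
(B,R,Z): not NE [P1→C gives 1>0; P2→S gives 8>4; P3→Y gives 8>2]
(B,R,W): not NE [P1→C gives 7>6; P2→P gives 9>6; P3→Y gives 8>6]
(B,S,X): not NE [P1→A gives 7>4; P3→Z gives 9>5]
(B,S,Y): not NE [P1→C gives 8>0; P3→Z gives 9>5]
(B,S,Z): not NE [P1→C gives 6>1]
(B,S,W): not NE [P1→A gives 6>1; P2→P gives 9>0; P3→Z gives 9>6]
(C,P,X): not NE [P1→B gives 6>4; P2→Q gives 5>0; P3→Z gives 10>2]
(C,P,Y): not NE [P3→Z gives 10>9]
(C,P,Z): not NE [P2→S gives 7>6]
(C,P,W): not NE [P1→B gives 6>3; P2→Q gives 9>1; P3→Z gives 10>9]
(C,Q,X): not NE [P1→B gives 5>4]
(C,Q,Y): not NE [P2→P gives 9>5; P3→X gives 9>5]
(C,Q,Z): not NE [P2→S gives 7>3; P3→X gives 9>5]
(C,Q,W): not NE [P3→X gives 9>1]
(C,R,X): not NE [P1→B gives 3>1; P2→Q gives 5>4; P3→W gives 8>1]
(C,R,Y): not NE [P1→A gives 9>3; P2→P gives 9>6; P3→W gives 8>7]
(C,R,Z): not NE [P2→S gives 7>2; P3→W gives 8>4]
(C,R,W): not NE [P2→Q gives 9>4]
(C,S,X): not NE [P1→A gives 7>6; P2→Q gives 5>4; P3→Y gives 9>4]
(C,S,Y): not NE [P2→P gives 9>0]
(C,S,Z): not NE [P3→Y gives 9>2]
(C,S,W): not NE [P1→A gives 6>5; P2→Q gives 9>2; P3→Y gives 9>7]

NE set: (B,Q,X)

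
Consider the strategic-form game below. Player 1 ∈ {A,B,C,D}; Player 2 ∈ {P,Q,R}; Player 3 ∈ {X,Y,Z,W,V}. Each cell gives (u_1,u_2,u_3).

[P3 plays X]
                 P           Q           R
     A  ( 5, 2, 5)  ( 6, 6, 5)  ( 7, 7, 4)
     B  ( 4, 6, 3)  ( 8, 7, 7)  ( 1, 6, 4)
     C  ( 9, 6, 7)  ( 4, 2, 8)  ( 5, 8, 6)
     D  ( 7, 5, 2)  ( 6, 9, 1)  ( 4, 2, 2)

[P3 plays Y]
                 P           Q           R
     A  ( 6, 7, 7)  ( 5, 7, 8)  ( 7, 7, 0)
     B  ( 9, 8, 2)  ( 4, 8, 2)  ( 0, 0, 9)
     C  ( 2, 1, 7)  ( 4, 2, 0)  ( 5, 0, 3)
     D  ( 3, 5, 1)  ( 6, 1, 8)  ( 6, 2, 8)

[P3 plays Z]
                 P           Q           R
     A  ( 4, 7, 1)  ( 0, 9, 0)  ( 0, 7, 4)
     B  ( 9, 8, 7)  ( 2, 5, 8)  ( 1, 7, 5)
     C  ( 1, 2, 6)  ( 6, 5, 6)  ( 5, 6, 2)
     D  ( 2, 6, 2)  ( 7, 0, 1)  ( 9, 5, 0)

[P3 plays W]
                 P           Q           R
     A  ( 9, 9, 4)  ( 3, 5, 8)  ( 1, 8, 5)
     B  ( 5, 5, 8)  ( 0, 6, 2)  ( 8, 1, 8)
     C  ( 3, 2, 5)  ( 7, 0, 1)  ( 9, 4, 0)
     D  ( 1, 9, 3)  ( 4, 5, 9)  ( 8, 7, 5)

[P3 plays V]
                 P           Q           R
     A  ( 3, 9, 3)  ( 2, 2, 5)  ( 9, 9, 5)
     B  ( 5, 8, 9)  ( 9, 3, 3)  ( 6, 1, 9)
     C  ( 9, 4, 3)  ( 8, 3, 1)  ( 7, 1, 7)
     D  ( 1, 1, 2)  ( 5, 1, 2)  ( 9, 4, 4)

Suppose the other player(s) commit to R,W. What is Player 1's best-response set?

P1 best: {C}

u_1(A vs R,W) = 1
u_1(B vs R,W) = 8
u_1(C vs R,W) = 9
u_1(D vs R,W) = 8
max payoff 9 at {C}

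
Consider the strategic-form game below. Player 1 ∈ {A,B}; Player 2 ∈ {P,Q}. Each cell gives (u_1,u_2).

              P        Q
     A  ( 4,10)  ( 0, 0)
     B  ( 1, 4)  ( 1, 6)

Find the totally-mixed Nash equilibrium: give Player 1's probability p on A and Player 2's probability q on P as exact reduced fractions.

P1 indiff ⇒ q·4+(1-q)·0 = q·1+(1-q)·1 ⇒ q(3) = (1-q)(1) ⇒ q = 1/4
P2 indiff ⇒ p·10+(1-p)·4 = p·0+(1-p)·6 ⇒ p(10) = (1-p)(2) ⇒ p = 1/6

(p,q) = (1/6, 1/4)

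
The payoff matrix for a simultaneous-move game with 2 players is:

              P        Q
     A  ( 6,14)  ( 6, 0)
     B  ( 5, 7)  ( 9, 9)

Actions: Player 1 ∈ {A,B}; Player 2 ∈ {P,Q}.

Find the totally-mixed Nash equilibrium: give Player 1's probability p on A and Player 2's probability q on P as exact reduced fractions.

P1 mixes 1/8 on A; P2 mixes 3/4 on P

P1 indiff ⇒ q·6+(1-q)·6 = q·5+(1-q)·9 ⇒ q(1) = (1-q)(3) ⇒ q = 3/4
P2 indiff ⇒ p·14+(1-p)·7 = p·0+(1-p)·9 ⇒ p(14) = (1-p)(2) ⇒ p = 1/8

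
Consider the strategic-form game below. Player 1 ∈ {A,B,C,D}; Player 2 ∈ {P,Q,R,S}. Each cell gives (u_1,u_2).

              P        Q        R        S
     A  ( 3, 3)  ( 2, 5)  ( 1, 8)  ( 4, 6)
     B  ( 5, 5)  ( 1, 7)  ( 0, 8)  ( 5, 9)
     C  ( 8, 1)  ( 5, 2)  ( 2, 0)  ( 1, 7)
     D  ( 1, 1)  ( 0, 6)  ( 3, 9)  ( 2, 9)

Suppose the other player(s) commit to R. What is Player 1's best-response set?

u_1(A vs R) = 1
u_1(B vs R) = 0
u_1(C vs R) = 2
u_1(D vs R) = 3
max payoff 3 at {D}

argmax u_1 = {D}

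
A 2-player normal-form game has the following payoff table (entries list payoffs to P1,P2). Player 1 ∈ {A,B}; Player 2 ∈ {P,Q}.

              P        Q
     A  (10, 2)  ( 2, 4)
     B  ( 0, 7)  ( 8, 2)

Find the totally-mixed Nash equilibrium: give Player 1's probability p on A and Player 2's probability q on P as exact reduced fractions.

p=5/7, q=3/8

P1 indiff ⇒ q·10+(1-q)·2 = q·0+(1-q)·8 ⇒ q(10) = (1-q)(6) ⇒ q = 3/8
P2 indiff ⇒ p·2+(1-p)·7 = p·4+(1-p)·2 ⇒ p(-2) = (1-p)(-5) ⇒ p = 5/7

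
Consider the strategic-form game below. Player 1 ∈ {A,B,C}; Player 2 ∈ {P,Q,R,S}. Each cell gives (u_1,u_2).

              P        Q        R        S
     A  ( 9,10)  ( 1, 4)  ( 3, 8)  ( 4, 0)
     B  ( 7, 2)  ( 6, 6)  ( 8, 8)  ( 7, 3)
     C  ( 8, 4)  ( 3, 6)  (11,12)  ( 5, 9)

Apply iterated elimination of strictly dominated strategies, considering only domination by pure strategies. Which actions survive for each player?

IESDS → P1:{A,C} P2:{P,R}

P2 drop Q (R beats it: A:8>4 B:8>6 C:12>6)
P2 drop S (R beats it: A:8>0 B:8>3 C:12>9)
P1 drop B (C beats it: P:8>7 R:11>8)
P1→{A,C} P2→{P,R}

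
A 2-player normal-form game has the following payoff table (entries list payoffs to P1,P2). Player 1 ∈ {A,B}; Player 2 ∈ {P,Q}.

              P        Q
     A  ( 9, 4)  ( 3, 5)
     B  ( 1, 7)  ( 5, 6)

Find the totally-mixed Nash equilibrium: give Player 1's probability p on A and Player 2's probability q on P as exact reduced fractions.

P1 indiff ⇒ q·9+(1-q)·3 = q·1+(1-q)·5 ⇒ q(8) = (1-q)(2) ⇒ q = 1/5
P2 indiff ⇒ p·4+(1-p)·7 = p·5+(1-p)·6 ⇒ p(-1) = (1-p)(-1) ⇒ p = 1/2

(p,q) = (1/2, 1/5)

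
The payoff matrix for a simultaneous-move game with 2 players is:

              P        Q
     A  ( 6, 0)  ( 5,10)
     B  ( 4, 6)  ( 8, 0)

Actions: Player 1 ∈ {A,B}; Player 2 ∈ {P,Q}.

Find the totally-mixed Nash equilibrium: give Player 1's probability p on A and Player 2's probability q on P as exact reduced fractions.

P1 indiff ⇒ q·6+(1-q)·5 = q·4+(1-q)·8 ⇒ q(2) = (1-q)(3) ⇒ q = 3/5
P2 indiff ⇒ p·0+(1-p)·6 = p·10+(1-p)·0 ⇒ p(-10) = (1-p)(-6) ⇒ p = 3/8

P1 mixes 3/8 on A; P2 mixes 3/5 on P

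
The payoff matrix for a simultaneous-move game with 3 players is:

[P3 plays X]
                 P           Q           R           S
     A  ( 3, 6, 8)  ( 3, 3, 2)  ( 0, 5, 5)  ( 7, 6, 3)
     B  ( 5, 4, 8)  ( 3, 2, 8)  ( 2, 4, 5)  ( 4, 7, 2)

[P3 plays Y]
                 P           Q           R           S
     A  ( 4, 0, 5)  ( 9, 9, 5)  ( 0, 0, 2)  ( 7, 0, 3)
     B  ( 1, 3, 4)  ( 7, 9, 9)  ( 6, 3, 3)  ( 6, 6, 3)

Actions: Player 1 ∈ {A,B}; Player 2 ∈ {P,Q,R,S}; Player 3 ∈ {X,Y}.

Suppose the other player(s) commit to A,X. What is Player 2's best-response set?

P2 best: {P,S}

u_2(P vs A,X) = 6
u_2(Q vs A,X) = 3
u_2(R vs A,X) = 5
u_2(S vs A,X) = 6
max payoff 6 at {P,S}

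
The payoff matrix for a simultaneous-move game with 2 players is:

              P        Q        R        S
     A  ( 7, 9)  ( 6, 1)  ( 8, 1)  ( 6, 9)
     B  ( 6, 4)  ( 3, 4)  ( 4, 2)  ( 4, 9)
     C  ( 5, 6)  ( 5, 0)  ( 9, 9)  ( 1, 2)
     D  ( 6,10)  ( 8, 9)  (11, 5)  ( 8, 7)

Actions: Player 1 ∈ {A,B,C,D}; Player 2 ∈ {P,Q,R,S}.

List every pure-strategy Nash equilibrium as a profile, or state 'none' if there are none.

Nash profiles: (A,P)

(A,P): NE
(A,Q): not NE [P1→D gives 8>6; P2→S gives 9>1]
(A,R): not NE [P1→D gives 11>8; P2→S gives 9>1]
(A,S): not NE [P1→D gives 8>6]
(B,P): not NE [P1→A gives 7>6; P2→S gives 9>4]
(B,Q): not NE [P1→D gives 8>3; P2→S gives 9>4]
(B,R): not NE [P1→D gives 11>4; P2→S gives 9>2]
(B,S): not NE [P1→D gives 8>4]
(C,P): not NE [P1→A gives 7>5; P2→R gives 9>6]
(C,Q): not NE [P1→D gives 8>5; P2→R gives 9>0]
(C,R): not NE [P1→D gives 11>9]
(C,S): not NE [P1→D gives 8>1; P2→R gives 9>2]
(D,P): not NE [P1→A gives 7>6]
(D,Q): not NE [P2→P gives 10>9]
(D,R): not NE [P2→P gives 10>5]
(D,S): not NE [P2→P gives 10>7]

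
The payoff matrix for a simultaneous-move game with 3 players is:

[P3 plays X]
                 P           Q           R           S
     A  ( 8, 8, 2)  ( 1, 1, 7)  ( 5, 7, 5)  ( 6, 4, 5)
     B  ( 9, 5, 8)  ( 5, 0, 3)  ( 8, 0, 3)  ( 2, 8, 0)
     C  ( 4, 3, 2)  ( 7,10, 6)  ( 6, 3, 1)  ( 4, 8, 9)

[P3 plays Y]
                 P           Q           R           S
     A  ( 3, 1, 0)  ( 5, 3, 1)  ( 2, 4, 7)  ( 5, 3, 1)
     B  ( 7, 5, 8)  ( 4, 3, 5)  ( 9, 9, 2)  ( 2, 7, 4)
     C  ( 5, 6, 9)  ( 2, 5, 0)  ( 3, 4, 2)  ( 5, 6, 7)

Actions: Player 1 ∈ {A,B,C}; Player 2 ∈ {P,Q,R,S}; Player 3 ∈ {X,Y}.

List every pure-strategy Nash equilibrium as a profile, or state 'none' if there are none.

(A,P,X): not NE [P1→B gives 9>8]
(A,P,Y): not NE [P1→B gives 7>3; P2→R gives 4>1; P3→X gives 2>0]
(A,Q,X): not NE [P1→C gives 7>1; P2→P gives 8>1]
(A,Q,Y): not NE [P2→R gives 4>3; P3→X gives 7>1]
(A,R,X): not NE [P1→B gives 8>5; P2→P gives 8>7; P3→Y gives 7>5]
(A,R,Y): not NE [P1→B gives 9>2]
(A,S,X): not NE [P2→P gives 8>4]
(A,S,Y): not NE [P2→R gives 4>3; P3→X gives 5>1]
(B,P,X): not NE [P2→S gives 8>5]
(B,P,Y): not NE [P2→R gives 9>5]
(B,Q,X): not NE [P1→C gives 7>5; P2→S gives 8>0; P3→Y gives 5>3]
(B,Q,Y): not NE [P1→A gives 5>4; P2→R gives 9>3]
(B,R,X): not NE [P2→S gives 8>0]
(B,R,Y): not NE [P3→X gives 3>2]
(B,S,X): not NE [P1→A gives 6>2; P3→Y gives 4>0]
(B,S,Y): not NE [P1→C gives 5>2; P2→R gives 9>7]
(C,P,X): not NE [P1→B gives 9>4; P2→Q gives 10>3; P3→Y gives 9>2]
(C,P,Y): not NE [P1→B gives 7>5]
(C,Q,X): NE
(C,Q,Y): not NE [P1→A gives 5>2; P2→S gives 6>5; P3→X gives 6>0]
(C,R,X): not NE [P1→B gives 8>6; P2→Q gives 10>3; P3→Y gives 2>1]
(C,R,Y): not NE [P1→B gives 9>3; P2→S gives 6>4]
(C,S,X): not NE [P1→A gives 6>4; P2→Q gives 10>8]
(C,S,Y): not NE [P3→X gives 9>7]

PSNE = {(C,Q,X)}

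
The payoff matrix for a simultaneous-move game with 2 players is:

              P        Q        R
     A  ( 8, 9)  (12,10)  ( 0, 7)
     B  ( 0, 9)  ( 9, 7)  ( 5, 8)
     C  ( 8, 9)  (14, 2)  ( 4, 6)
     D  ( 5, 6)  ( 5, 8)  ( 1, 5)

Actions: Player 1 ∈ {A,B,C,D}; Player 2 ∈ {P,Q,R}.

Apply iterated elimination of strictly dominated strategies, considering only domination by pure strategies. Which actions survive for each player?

P1 drop D (C beats it: P:8>5 Q:14>5 R:4>1)
P2 drop R (P beats it: A:9>7 B:9>8 C:9>6)
P1 drop B (A beats it: P:8>0 Q:12>9)
P1→{A,C} P2→{P,Q}

Survivors P1:{A,C} P2:{P,Q}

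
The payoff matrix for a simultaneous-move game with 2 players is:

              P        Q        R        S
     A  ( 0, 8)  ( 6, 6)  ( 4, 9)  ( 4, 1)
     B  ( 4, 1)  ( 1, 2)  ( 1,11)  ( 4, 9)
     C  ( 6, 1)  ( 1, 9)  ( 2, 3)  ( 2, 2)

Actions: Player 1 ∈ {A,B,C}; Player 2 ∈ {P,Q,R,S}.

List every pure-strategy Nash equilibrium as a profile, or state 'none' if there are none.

Nash profiles: (A,R)

(A,P): not NE [P1→C gives 6>0; P2→R gives 9>8]
(A,Q): not NE [P2→R gives 9>6]
(A,R): NE
(A,S): not NE [P2→R gives 9>1]
(B,P): not NE [P1→C gives 6>4; P2→R gives 11>1]
(B,Q): not NE [P1→A gives 6>1; P2→R gives 11>2]
(B,R): not NE [P1→A gives 4>1]
(B,S): not NE [P2→R gives 11>9]
(C,P): not NE [P2→Q gives 9>1]
(C,Q): not NE [P1→A gives 6>1]
(C,R): not NE [P1→A gives 4>2; P2→Q gives 9>3]
(C,S): not NE [P1→B gives 4>2; P2→Q gives 9>2]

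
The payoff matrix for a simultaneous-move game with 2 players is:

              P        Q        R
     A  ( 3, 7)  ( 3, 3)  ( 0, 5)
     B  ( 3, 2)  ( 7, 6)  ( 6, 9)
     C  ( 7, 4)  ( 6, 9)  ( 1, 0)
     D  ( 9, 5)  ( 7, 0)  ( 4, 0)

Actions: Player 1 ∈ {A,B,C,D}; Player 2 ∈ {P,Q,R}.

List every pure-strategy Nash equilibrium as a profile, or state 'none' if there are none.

Nash profiles: (B,R), (D,P)

(A,P): not NE [P1→D gives 9>3]
(A,Q): not NE [P1→D gives 7>3; P2→P gives 7>3]
(A,R): not NE [P1→B gives 6>0; P2→P gives 7>5]
(B,P): not NE [P1→D gives 9>3; P2→R gives 9>2]
(B,Q): not NE [P2→R gives 9>6]
(B,R): NE
(C,P): not NE [P1→D gives 9>7; P2→Q gives 9>4]
(C,Q): not NE [P1→D gives 7>6]
(C,R): not NE [P1→B gives 6>1; P2→Q gives 9>0]
(D,P): NE
(D,Q): not NE [P2→P gives 5>0]
(D,R): not NE [P1→B gives 6>4; P2→P gives 5>0]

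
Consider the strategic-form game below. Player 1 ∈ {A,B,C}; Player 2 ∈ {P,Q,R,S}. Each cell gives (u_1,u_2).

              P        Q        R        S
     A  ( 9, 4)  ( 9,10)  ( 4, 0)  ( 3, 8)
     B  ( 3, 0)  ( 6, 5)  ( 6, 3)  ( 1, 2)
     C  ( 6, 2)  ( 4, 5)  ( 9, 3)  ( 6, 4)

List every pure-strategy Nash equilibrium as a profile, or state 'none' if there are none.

Nash profiles: (A,Q)

(A,P): not NE [P2→Q gives 10>4]
(A,Q): NE
(A,R): not NE [P1→C gives 9>4; P2→Q gives 10>0]
(A,S): not NE [P1→C gives 6>3; P2→Q gives 10>8]
(B,P): not NE [P1→A gives 9>3; P2→Q gives 5>0]
(B,Q): not NE [P1→A gives 9>6]
(B,R): not NE [P1→C gives 9>6; P2→Q gives 5>3]
(B,S): not NE [P1→C gives 6>1; P2→Q gives 5>2]
(C,P): not NE [P1→A gives 9>6; P2→Q gives 5>2]
(C,Q): not NE [P1→A gives 9>4]
(C,R): not NE [P2→Q gives 5>3]
(C,S): not NE [P2→Q gives 5>4]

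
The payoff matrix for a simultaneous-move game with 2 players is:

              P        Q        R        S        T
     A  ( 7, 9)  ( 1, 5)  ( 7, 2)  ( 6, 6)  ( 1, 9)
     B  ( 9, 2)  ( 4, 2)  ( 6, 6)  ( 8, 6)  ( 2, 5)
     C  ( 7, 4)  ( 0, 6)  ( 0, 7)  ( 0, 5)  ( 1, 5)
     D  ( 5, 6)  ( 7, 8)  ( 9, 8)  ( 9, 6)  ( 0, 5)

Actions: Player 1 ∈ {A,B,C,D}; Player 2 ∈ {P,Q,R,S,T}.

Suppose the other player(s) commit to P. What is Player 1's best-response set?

u_1(A vs P) = 7
u_1(B vs P) = 9
u_1(C vs P) = 7
u_1(D vs P) = 5
max payoff 9 at {B}

P1 best: {B}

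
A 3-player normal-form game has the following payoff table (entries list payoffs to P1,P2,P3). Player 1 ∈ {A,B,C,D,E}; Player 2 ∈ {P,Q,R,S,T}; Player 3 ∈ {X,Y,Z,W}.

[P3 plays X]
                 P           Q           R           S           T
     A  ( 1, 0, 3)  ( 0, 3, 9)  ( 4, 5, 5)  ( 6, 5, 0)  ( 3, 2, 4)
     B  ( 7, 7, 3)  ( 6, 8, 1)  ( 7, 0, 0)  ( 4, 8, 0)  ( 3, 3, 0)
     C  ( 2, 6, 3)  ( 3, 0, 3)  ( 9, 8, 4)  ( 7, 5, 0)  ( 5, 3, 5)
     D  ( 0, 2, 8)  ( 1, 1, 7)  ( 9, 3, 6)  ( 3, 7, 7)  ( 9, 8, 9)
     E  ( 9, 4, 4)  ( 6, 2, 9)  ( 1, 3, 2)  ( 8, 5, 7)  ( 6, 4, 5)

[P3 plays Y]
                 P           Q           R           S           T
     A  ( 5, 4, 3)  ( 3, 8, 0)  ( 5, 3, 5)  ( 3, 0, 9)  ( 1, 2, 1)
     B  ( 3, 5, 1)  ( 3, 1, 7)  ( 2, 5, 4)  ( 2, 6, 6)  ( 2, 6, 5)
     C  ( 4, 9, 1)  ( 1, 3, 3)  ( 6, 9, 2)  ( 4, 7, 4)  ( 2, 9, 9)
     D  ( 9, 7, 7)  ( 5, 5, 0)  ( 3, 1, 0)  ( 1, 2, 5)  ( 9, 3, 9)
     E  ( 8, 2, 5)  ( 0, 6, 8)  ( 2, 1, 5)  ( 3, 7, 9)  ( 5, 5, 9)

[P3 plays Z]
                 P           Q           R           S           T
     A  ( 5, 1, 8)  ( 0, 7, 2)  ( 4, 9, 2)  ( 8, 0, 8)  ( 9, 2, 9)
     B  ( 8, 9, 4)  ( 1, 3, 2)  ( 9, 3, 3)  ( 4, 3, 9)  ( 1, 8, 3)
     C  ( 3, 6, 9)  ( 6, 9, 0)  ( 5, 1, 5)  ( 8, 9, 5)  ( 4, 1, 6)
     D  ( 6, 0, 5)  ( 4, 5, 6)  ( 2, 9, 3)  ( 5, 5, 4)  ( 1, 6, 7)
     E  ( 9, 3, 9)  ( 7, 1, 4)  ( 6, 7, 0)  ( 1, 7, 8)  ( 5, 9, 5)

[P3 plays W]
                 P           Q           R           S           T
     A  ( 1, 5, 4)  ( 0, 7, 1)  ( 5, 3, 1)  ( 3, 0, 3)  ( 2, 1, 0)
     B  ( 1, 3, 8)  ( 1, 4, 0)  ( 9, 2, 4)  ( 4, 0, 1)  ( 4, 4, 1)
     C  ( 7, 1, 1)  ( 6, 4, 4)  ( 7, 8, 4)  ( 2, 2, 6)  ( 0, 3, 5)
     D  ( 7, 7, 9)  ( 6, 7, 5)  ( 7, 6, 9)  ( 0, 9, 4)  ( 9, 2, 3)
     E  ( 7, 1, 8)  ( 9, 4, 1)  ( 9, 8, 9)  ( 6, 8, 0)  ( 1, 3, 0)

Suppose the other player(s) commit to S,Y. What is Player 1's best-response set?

BR_1 = {C}

u_1(A vs S,Y) = 3
u_1(B vs S,Y) = 2
u_1(C vs S,Y) = 4
u_1(D vs S,Y) = 1
u_1(E vs S,Y) = 3
max payoff 4 at {C}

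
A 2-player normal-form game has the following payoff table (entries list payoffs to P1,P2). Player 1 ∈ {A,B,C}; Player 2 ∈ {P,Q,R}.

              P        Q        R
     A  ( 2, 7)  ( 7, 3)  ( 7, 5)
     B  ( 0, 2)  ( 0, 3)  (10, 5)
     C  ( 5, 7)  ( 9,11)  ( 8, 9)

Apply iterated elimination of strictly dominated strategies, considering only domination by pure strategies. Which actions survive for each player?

P1 drop A (C beats it: P:5>2 Q:9>7 R:8>7)
P2 drop P (Q beats it: B:3>2 C:11>7)
P1→{B,C} P2→{Q,R}

Remaining: P1:{B,C} P2:{Q,R}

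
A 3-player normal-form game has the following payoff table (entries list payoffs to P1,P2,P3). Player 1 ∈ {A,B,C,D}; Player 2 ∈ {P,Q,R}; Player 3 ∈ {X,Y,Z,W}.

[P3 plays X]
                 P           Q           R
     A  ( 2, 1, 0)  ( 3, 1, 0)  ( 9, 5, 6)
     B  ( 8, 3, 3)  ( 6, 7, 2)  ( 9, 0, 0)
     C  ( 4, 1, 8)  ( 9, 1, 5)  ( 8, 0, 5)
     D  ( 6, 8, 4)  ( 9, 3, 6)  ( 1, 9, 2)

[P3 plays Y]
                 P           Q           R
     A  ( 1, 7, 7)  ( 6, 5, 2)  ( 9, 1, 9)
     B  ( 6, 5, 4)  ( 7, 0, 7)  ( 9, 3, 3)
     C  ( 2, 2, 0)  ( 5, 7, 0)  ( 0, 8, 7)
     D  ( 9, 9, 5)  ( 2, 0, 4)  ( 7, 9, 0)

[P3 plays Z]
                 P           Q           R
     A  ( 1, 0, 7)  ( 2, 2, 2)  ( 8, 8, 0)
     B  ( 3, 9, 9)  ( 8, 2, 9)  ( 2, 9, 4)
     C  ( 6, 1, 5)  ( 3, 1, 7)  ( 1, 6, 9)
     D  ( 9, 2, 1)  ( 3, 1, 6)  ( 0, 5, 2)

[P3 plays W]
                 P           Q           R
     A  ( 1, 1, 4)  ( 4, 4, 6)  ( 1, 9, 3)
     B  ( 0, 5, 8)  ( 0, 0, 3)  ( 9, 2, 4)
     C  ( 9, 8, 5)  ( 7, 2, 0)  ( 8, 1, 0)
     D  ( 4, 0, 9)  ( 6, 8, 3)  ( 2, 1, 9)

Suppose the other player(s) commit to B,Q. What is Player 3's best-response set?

u_3(X vs B,Q) = 2
u_3(Y vs B,Q) = 7
u_3(Z vs B,Q) = 9
u_3(W vs B,Q) = 3
max payoff 9 at {Z}

BR_3 = {Z}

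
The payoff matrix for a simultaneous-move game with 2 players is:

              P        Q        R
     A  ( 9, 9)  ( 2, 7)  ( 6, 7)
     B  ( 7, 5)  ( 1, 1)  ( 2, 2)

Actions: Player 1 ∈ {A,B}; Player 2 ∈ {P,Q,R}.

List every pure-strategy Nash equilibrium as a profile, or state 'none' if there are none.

NE set: (A,P)

(A,P): NE
(A,Q): not NE [P2→P gives 9>7]
(A,R): not NE [P2→P gives 9>7]
(B,P): not NE [P1→A gives 9>7]
(B,Q): not NE [P1→A gives 2>1; P2→P gives 5>1]
(B,R): not NE [P1→A gives 6>2; P2→P gives 5>2]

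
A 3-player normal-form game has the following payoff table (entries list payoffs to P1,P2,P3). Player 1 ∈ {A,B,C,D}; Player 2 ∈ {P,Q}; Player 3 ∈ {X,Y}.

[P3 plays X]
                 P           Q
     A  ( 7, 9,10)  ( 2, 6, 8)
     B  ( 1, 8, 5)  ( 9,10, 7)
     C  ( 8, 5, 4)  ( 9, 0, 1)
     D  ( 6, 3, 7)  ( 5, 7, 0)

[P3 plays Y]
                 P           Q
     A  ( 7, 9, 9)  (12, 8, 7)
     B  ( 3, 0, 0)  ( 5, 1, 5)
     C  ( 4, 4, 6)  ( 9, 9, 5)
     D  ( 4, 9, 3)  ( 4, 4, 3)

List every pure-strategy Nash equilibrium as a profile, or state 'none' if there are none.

NE set: (B,Q,X)

(A,P,X): not NE [P1→C gives 8>7]
(A,P,Y): not NE [P3→X gives 10>9]
(A,Q,X): not NE [P1→C gives 9>2; P2→P gives 9>6]
(A,Q,Y): not NE [P2→P gives 9>8; P3→X gives 8>7]
(B,P,X): not NE [P1→C gives 8>1; P2→Q gives 10>8]
(B,P,Y): not NE [P1→A gives 7>3; P2→Q gives 1>0; P3→X gives 5>0]
(B,Q,X): NE
(B,Q,Y): not NE [P1→A gives 12>5; P3→X gives 7>5]
(C,P,X): not NE [P3→Y gives 6>4]
(C,P,Y): not NE [P1→A gives 7>4; P2→Q gives 9>4]
(C,Q,X): not NE [P2→P gives 5>0; P3→Y gives 5>1]
(C,Q,Y): not NE [P1→A gives 12>9]
(D,P,X): not NE [P1→C gives 8>6; P2→Q gives 7>3]
(D,P,Y): not NE [P1→A gives 7>4; P3→X gives 7>3]
(D,Q,X): not NE [P1→C gives 9>5; P3→Y gives 3>0]
(D,Q,Y): not NE [P1→A gives 12>4; P2→P gives 9>4]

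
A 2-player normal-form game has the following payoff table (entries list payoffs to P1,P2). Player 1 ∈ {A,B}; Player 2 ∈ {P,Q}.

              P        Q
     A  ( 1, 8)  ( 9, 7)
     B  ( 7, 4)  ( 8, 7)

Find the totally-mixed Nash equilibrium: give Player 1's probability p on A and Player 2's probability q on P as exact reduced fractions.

P1 indiff ⇒ q·1+(1-q)·9 = q·7+(1-q)·8 ⇒ q(-6) = (1-q)(-1) ⇒ q = 1/7
P2 indiff ⇒ p·8+(1-p)·4 = p·7+(1-p)·7 ⇒ p(1) = (1-p)(3) ⇒ p = 3/4

P1 mixes 3/4 on A; P2 mixes 1/7 on P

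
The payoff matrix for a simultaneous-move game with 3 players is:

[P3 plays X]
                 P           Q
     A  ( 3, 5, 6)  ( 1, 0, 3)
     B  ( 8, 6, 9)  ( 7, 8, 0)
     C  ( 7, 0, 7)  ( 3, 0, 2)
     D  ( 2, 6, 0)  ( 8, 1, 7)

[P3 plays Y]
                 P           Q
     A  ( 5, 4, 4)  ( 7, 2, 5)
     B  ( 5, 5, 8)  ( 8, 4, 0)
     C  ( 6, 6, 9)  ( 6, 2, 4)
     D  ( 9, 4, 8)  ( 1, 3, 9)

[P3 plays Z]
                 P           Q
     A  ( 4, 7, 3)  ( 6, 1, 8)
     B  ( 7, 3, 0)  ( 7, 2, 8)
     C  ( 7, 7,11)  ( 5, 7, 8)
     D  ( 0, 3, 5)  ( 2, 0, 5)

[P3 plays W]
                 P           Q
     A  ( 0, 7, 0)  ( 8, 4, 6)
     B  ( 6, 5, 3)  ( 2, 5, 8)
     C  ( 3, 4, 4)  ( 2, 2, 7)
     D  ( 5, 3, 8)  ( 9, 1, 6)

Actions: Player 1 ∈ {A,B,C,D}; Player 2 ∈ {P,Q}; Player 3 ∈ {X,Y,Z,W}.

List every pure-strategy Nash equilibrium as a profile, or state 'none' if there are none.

(A,P,X): not NE [P1→B gives 8>3]
(A,P,Y): not NE [P1→D gives 9>5; P3→X gives 6>4]
(A,P,Z): not NE [P1→C gives 7>4; P3→X gives 6>3]
(A,P,W): not NE [P1→B gives 6>0; P3→X gives 6>0]
(A,Q,X): not NE [P1→D gives 8>1; P2→P gives 5>0; P3→Z gives 8>3]
(A,Q,Y): not NE [P1→B gives 8>7; P2→P gives 4>2; P3→Z gives 8>5]
(A,Q,Z): not NE [P1→B gives 7>6; P2→P gives 7>1]
(A,Q,W): not NE [P1→D gives 9>8; P2→P gives 7>4; P3→Z gives 8>6]
(B,P,X): not NE [P2→Q gives 8>6]
(B,P,Y): not NE [P1→D gives 9>5; P3→X gives 9>8]
(B,P,Z): not NE [P3→X gives 9>0]
(B,P,W): not NE [P3→X gives 9>3]
(B,Q,X): not NE [P1→D gives 8>7; P3→W gives 8>0]
(B,Q,Y): not NE [P2→P gives 5>4; P3→W gives 8>0]
(B,Q,Z): not NE [P2→P gives 3>2]
(B,Q,W): not NE [P1→D gives 9>2]
(C,P,X): not NE [P1→B gives 8>7; P3→Z gives 11>7]
(C,P,Y): not NE [P1→D gives 9>6; P3→Z gives 11>9]
(C,P,Z): NE
(C,P,W): not NE [P1→B gives 6>3; P3→Z gives 11>4]
(C,Q,X): not NE [P1→D gives 8>3; P3→Z gives 8>2]
(C,Q,Y): not NE [P1→B gives 8>6; P2→P gives 6>2; P3→Z gives 8>4]
(C,Q,Z): not NE [P1→B gives 7>5]
(C,Q,W): not NE [P1→D gives 9>2; P2→P gives 4>2; P3→Z gives 8>7]
(D,P,X): not NE [P1→B gives 8>2; P3→W gives 8>0]
(D,P,Y): NE
(D,P,Z): not NE [P1→C gives 7>0; P3→W gives 8>5]
(D,P,W): not NE [P1→B gives 6>5]
(D,Q,X): not NE [P2→P gives 6>1; P3→Y gives 9>7]
(D,Q,Y): not NE [P1→B gives 8>1; P2→P gives 4>3]
(D,Q,Z): not NE [P1→B gives 7>2; P2→P gives 3>0; P3→Y gives 9>5]
(D,Q,W): not NE [P2→P gives 3>1; P3→Y gives 9>6]

Nash profiles: (C,P,Z), (D,P,Y)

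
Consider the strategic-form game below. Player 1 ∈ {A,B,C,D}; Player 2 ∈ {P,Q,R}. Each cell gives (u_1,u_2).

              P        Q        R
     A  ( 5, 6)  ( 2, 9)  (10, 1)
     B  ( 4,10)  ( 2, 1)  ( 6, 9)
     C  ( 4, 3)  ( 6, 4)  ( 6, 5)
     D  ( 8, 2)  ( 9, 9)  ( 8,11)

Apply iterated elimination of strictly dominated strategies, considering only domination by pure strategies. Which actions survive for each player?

P1 drop B (D beats it: P:8>4 Q:9>2 R:8>6)
P1 drop C (D beats it: P:8>4 Q:9>6 R:8>6)
P2 drop P (Q beats it: A:9>6 D:9>2)
P1→{A,D} P2→{Q,R}

Survivors P1:{A,D} P2:{Q,R}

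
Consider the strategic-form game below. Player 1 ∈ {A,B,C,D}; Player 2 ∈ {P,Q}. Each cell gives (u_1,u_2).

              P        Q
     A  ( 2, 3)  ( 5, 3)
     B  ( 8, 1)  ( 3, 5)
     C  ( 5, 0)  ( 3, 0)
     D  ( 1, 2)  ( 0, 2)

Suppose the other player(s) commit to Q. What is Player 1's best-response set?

u_1(A vs Q) = 5
u_1(B vs Q) = 3
u_1(C vs Q) = 3
u_1(D vs Q) = 0
max payoff 5 at {A}

P1 best: {A}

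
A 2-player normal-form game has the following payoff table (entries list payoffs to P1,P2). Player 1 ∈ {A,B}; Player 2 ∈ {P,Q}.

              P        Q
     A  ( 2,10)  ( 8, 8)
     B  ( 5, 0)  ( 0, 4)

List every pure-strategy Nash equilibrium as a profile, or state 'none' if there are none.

(A,P): not NE [P1→B gives 5>2]
(A,Q): not NE [P2→P gives 10>8]
(B,P): not NE [P2→Q gives 4>0]
(B,Q): not NE [P1→A gives 8>0]

No pure NE.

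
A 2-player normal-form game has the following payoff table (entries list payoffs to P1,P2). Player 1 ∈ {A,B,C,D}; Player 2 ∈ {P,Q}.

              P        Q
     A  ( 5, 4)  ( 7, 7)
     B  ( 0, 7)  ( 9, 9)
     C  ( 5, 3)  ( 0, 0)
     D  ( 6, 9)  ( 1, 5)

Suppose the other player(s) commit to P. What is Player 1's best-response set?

u_1(A vs P) = 5
u_1(B vs P) = 0
u_1(C vs P) = 5
u_1(D vs P) = 6
max payoff 6 at {D}

argmax u_1 = {D}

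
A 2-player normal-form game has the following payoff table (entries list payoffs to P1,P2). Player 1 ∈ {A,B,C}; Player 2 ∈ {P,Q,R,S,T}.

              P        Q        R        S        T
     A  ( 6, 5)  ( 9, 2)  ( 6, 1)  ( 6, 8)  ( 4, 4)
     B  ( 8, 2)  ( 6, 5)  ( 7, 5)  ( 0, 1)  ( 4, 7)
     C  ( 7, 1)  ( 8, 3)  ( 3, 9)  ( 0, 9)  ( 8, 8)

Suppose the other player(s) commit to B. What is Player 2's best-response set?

argmax u_2 = {T}

u_2(P vs B) = 2
u_2(Q vs B) = 5
u_2(R vs B) = 5
u_2(S vs B) = 1
u_2(T vs B) = 7
max payoff 7 at {T}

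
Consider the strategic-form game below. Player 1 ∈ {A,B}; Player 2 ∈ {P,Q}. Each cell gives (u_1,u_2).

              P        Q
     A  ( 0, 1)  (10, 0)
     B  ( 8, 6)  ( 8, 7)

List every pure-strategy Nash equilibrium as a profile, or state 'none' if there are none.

(A,P): not NE [P1→B gives 8>0]
(A,Q): not NE [P2→P gives 1>0]
(B,P): not NE [P2→Q gives 7>6]
(B,Q): not NE [P1→A gives 10>8]

Equilibria: none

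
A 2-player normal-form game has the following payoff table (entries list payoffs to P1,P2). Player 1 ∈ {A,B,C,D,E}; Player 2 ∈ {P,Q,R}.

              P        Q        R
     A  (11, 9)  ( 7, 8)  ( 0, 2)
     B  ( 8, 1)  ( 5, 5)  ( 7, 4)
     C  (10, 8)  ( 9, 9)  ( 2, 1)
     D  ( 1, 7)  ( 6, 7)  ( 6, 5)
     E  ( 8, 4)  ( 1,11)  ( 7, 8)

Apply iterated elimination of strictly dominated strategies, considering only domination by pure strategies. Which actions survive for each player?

Survivors P1:{A,C} P2:{P,Q}

P2 drop R (Q beats it: A:8>2 B:5>4 C:9>1 D:7>5 E:11>8)
P1 drop B (A beats it: P:11>8 Q:7>5)
P1 drop D (A beats it: P:11>1 Q:7>6)
P1 drop E (A beats it: P:11>8 Q:7>1)
P1→{A,C} P2→{P,Q}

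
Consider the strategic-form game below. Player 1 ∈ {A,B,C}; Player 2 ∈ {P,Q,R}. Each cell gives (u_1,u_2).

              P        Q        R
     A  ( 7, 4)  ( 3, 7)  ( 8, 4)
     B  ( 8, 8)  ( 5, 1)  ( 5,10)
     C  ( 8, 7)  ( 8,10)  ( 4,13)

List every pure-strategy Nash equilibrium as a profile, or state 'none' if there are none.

Equilibria: none

(A,P): not NE [P1→C gives 8>7; P2→Q gives 7>4]
(A,Q): not NE [P1→C gives 8>3]
(A,R): not NE [P2→Q gives 7>4]
(B,P): not NE [P2→R gives 10>8]
(B,Q): not NE [P1→C gives 8>5; P2→R gives 10>1]
(B,R): not NE [P1→A gives 8>5]
(C,P): not NE [P2→R gives 13>7]
(C,Q): not NE [P2→R gives 13>10]
(C,R): not NE [P1→A gives 8>4]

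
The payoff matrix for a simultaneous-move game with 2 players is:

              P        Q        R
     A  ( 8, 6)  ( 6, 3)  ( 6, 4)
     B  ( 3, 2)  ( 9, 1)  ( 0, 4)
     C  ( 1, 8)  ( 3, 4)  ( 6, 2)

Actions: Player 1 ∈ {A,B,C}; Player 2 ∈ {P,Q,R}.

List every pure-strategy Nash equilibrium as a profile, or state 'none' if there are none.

Nash profiles: (A,P)

(A,P): NE
(A,Q): not NE [P1→B gives 9>6; P2→P gives 6>3]
(A,R): not NE [P2→P gives 6>4]
(B,P): not NE [P1→A gives 8>3; P2→R gives 4>2]
(B,Q): not NE [P2→R gives 4>1]
(B,R): not NE [P1→C gives 6>0]
(C,P): not NE [P1→A gives 8>1]
(C,Q): not NE [P1→B gives 9>3; P2→P gives 8>4]
(C,R): not NE [P2→P gives 8>2]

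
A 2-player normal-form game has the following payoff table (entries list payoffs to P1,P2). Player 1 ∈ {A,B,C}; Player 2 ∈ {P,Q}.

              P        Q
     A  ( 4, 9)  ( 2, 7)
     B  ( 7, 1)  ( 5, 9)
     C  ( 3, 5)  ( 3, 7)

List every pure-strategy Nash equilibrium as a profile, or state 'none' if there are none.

(A,P): not NE [P1→B gives 7>4]
(A,Q): not NE [P1→B gives 5>2; P2→P gives 9>7]
(B,P): not NE [P2→Q gives 9>1]
(B,Q): NE
(C,P): not NE [P1→B gives 7>3; P2→Q gives 7>5]
(C,Q): not NE [P1→B gives 5>3]

NE set: (B,Q)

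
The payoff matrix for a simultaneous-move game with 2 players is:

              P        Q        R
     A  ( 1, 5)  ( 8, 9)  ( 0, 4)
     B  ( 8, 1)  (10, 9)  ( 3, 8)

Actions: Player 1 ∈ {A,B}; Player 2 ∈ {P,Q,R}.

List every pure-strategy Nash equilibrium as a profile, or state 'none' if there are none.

PSNE = {(B,Q)}

(A,P): not NE [P1→B gives 8>1; P2→Q gives 9>5]
(A,Q): not NE [P1→B gives 10>8]
(A,R): not NE [P1→B gives 3>0; P2→Q gives 9>4]
(B,P): not NE [P2→Q gives 9>1]
(B,Q): NE
(B,R): not NE [P2→Q gives 9>8]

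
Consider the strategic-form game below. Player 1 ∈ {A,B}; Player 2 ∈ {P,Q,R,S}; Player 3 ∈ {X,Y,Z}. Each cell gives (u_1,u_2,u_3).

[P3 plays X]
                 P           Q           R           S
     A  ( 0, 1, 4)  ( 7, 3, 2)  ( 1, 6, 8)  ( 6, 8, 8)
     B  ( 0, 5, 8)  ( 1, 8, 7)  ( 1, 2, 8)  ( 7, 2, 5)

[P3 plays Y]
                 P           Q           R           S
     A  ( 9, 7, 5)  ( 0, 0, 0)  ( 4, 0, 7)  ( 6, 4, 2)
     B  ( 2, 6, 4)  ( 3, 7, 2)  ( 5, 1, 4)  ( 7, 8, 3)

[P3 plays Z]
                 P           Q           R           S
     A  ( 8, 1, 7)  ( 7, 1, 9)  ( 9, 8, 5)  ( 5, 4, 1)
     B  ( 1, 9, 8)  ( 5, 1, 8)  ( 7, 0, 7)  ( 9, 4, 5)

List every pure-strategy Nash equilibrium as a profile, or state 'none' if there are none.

PSNE: ∅

(A,P,X): not NE [P2→S gives 8>1; P3→Z gives 7>4]
(A,P,Y): not NE [P3→Z gives 7>5]
(A,P,Z): not NE [P2→R gives 8>1]
(A,Q,X): not NE [P2→S gives 8>3; P3→Z gives 9>2]
(A,Q,Y): not NE [P1→B gives 3>0; P2→P gives 7>0; P3→Z gives 9>0]
(A,Q,Z): not NE [P2→R gives 8>1]
(A,R,X): not NE [P2→S gives 8>6]
(A,R,Y): not NE [P1→B gives 5>4; P2→P gives 7>0; P3→X gives 8>7]
(A,R,Z): not NE [P3→X gives 8>5]
(A,S,X): not NE [P1→B gives 7>6]
(A,S,Y): not NE [P1→B gives 7>6; P2→P gives 7>4; P3→X gives 8>2]
(A,S,Z): not NE [P1→B gives 9>5; P2→R gives 8>4; P3→X gives 8>1]
(B,P,X): not NE [P2→Q gives 8>5]
(B,P,Y): not NE [P1→A gives 9>2; P2→S gives 8>6; P3→Z gives 8>4]
(B,P,Z): not NE [P1→A gives 8>1]
(B,Q,X): not NE [P1→A gives 7>1; P3→Z gives 8>7]
(B,Q,Y): not NE [P2→S gives 8>7; P3→Z gives 8>2]
(B,Q,Z): not NE [P1→A gives 7>5; P2→P gives 9>1]
(B,R,X): not NE [P2→Q gives 8>2]
(B,R,Y): not NE [P2→S gives 8>1; P3→X gives 8>4]
(B,R,Z): not NE [P1→A gives 9>7; P2→P gives 9>0; P3→X gives 8>7]
(B,S,X): not NE [P2→Q gives 8>2]
(B,S,Y): not NE [P3→Z gives 5>3]
(B,S,Z): not NE [P2→P gives 9>4]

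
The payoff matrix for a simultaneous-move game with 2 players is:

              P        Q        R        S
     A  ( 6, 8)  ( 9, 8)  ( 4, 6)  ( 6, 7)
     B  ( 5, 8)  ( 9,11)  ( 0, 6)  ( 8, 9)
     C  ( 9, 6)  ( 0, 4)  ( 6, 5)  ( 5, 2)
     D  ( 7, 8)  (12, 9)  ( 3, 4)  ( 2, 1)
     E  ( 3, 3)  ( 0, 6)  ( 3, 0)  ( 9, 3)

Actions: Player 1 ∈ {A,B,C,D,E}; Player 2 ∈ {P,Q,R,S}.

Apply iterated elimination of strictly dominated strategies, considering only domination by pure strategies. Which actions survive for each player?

P2 drop R (P beats it: A:8>6 B:8>6 C:6>5 D:8>4 E:3>0)
P2 drop S (Q beats it: A:8>7 B:11>9 C:4>2 D:9>1 E:6>3)
P1 drop A (D beats it: P:7>6 Q:12>9)
P1 drop B (D beats it: P:7>5 Q:12>9)
P1 drop E (D beats it: P:7>3 Q:12>0)
P1→{C,D} P2→{P,Q}

Remaining: P1:{C,D} P2:{P,Q}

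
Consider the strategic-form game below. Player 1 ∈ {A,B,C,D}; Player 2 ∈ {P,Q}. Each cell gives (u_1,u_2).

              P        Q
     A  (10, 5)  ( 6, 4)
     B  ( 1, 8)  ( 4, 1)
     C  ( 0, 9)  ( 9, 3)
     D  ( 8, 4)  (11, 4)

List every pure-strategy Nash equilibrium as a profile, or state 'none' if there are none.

(A,P): NE
(A,Q): not NE [P1→D gives 11>6; P2→P gives 5>4]
(B,P): not NE [P1→A gives 10>1]
(B,Q): not NE [P1→D gives 11>4; P2→P gives 8>1]
(C,P): not NE [P1→A gives 10>0]
(C,Q): not NE [P1→D gives 11>9; P2→P gives 9>3]
(D,P): not NE [P1→A gives 10>8]
(D,Q): NE

PSNE = {(A,P), (D,Q)}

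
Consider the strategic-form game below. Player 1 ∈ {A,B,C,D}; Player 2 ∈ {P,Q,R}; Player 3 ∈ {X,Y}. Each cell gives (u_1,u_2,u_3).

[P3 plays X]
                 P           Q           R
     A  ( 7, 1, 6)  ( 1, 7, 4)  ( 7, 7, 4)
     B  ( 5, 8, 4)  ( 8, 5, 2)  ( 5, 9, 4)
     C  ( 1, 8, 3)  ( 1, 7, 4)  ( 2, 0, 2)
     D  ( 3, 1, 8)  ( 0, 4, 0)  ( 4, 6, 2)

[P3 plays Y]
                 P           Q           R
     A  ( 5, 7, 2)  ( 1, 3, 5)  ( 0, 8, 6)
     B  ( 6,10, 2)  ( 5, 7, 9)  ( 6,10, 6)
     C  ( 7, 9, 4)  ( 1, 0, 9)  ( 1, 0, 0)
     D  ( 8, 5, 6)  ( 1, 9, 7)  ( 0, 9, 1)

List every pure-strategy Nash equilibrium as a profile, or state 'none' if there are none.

NE set: (B,R,Y)

(A,P,X): not NE [P2→R gives 7>1]
(A,P,Y): not NE [P1→D gives 8>5; P2→R gives 8>7; P3→X gives 6>2]
(A,Q,X): not NE [P1→B gives 8>1; P3→Y gives 5>4]
(A,Q,Y): not NE [P1→B gives 5>1; P2→R gives 8>3]
(A,R,X): not NE [P3→Y gives 6>4]
(A,R,Y): not NE [P1→B gives 6>0]
(B,P,X): not NE [P1→A gives 7>5; P2→R gives 9>8]
(B,P,Y): not NE [P1→D gives 8>6; P3→X gives 4>2]
(B,Q,X): not NE [P2→R gives 9>5; P3→Y gives 9>2]
(B,Q,Y): not NE [P2→R gives 10>7]
(B,R,X): not NE [P1→A gives 7>5; P3→Y gives 6>4]
(B,R,Y): NE
(C,P,X): not NE [P1→A gives 7>1; P3→Y gives 4>3]
(C,P,Y): not NE [P1→D gives 8>7]
(C,Q,X): not NE [P1→B gives 8>1; P2→P gives 8>7; P3→Y gives 9>4]
(C,Q,Y): not NE [P1→B gives 5>1; P2→P gives 9>0]
(C,R,X): not NE [P1→A gives 7>2; P2→P gives 8>0]
(C,R,Y): not NE [P1→B gives 6>1; P2→P gives 9>0; P3→X gives 2>0]
(D,P,X): not NE [P1→A gives 7>3; P2→R gives 6>1]
(D,P,Y): not NE [P2→R gives 9>5; P3→X gives 8>6]
(D,Q,X): not NE [P1→B gives 8>0; P2→R gives 6>4; P3→Y gives 7>0]
(D,Q,Y): not NE [P1→B gives 5>1]
(D,R,X): not NE [P1→A gives 7>4]
(D,R,Y): not NE [P1→B gives 6>0; P3→X gives 2>1]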